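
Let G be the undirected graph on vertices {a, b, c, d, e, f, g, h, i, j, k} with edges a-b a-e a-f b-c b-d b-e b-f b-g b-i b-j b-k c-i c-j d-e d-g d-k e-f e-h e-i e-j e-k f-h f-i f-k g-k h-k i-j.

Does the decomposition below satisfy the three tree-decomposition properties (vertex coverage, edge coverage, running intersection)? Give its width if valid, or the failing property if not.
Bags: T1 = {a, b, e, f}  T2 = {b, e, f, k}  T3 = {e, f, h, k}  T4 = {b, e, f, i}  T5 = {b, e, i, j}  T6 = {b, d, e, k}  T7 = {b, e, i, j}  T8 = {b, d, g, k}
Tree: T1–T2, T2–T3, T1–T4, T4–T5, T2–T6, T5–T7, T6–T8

A tree decomposition must satisfy three properties: every vertex lies in some bag; for every edge, both endpoints lie together in some bag; and for every vertex, the bags containing it form a connected subtree. Here vertex c appears in no bag, so the decomposition is invalid.

No — vertex c appears in no bag.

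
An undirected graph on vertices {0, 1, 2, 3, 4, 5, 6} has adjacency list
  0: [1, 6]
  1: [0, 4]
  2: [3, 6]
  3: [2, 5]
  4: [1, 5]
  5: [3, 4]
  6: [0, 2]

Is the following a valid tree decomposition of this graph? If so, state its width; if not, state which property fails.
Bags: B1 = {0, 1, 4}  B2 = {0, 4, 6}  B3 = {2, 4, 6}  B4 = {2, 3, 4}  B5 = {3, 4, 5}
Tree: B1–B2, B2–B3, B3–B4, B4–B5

Yes; width 2.

Vertex coverage: the bags together contain {0, 1, 2, 3, 4, 5, 6}, the full vertex set. Edge coverage: each edge of G has both endpoints in at least one bag. Running intersection: for every vertex, the bags containing it form a connected subtree. All three properties hold, so this is a valid tree decomposition of width max|bag| − 1 = 2, and hence tw(G) ≤ 2.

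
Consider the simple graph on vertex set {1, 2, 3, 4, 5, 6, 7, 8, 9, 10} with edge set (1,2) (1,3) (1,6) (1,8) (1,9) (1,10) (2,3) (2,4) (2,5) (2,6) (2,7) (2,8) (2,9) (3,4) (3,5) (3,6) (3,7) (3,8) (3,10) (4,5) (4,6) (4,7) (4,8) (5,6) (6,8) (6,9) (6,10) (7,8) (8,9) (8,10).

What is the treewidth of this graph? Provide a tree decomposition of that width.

Treewidth 4.
One such decomposition:
Bags: B1 = {2, 3, 4, 5, 6}  B2 = {2, 3, 4, 6, 8}  B3 = {1, 2, 3, 6, 8}  B4 = {1, 2, 6, 8, 9}  B5 = {2, 3, 4, 7, 8}  B6 = {1, 3, 6, 8, 10}
Tree: B1–B2, B2–B3, B3–B4, B2–B5, B3–B6

Every bag has size at most 5, so the width is 5 − 1 = 4 and tw(G) ≤ 4. On the other hand G contains the 5-clique {1, 2, 6, 8, 9}. A clique must lie in a single bag of any decomposition, so no decomposition can have width below 4. Combining the bounds, tw(G) = 4.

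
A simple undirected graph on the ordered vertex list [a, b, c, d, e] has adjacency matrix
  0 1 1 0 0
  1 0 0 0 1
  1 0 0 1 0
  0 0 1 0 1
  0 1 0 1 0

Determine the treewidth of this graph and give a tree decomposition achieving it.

The largest bag has 3 vertices, giving width 2; this decomposition certifies tw(G) ≤ 2. The edges a–b–e–d–c–a form a cycle, so G is not a tree and its treewidth is at least 2. Therefore the treewidth is 2.

Treewidth 2.
Bags: B1 = {a, b, e}  B2 = {a, d, e}  B3 = {a, c, d}
Tree: B1–B2, B2–B3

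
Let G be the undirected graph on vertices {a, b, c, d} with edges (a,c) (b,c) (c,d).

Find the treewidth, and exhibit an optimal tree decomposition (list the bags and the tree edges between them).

Each bag holds 2 vertices, so the decomposition has width 1, which upper-bounds the treewidth. G has an edge, so its treewidth is at least 1. Therefore the treewidth is 1.

Treewidth 1.
Bags: B1 = {c, d}  B2 = {a, c}  B3 = {b, c}
Tree: B1–B2, B2–B3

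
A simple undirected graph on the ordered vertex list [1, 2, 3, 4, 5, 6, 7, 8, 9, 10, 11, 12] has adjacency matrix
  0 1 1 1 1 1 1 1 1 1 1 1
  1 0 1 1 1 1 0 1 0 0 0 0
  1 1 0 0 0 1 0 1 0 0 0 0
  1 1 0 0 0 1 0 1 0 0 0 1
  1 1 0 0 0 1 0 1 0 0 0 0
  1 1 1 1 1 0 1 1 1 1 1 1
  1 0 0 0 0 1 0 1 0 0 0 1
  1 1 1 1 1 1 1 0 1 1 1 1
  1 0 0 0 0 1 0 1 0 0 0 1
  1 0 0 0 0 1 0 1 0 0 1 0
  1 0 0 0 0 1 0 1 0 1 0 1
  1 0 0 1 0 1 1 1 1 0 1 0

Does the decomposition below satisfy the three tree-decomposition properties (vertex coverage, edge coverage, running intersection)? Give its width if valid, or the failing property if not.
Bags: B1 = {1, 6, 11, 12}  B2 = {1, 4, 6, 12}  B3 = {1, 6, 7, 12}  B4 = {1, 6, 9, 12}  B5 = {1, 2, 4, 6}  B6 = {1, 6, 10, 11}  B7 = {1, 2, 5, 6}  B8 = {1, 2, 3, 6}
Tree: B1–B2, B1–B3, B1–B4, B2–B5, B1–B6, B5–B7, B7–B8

No — vertex 8 appears in no bag.

A tree decomposition must satisfy three properties: every vertex lies in some bag; for every edge, both endpoints lie together in some bag; and for every vertex, the bags containing it form a connected subtree. Here vertex 8 appears in no bag, so the decomposition is invalid.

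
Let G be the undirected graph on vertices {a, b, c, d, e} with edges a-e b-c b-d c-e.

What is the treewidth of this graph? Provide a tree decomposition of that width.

Each bag holds 2 vertices, so the decomposition has width 1, which upper-bounds the treewidth. Any graph with an edge has treewidth ≥ 1, and G has the edge a–e. Therefore the treewidth is 1.

Treewidth 1.
One such decomposition:
Bags: B1 = {a, e}  B2 = {c, e}  B3 = {b, c}  B4 = {b, d}
Tree: B1–B2, B2–B3, B3–B4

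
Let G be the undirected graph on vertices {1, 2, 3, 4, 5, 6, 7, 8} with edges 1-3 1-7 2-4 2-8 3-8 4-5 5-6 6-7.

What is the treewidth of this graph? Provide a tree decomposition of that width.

Every bag has size at most 3, so the width is 3 − 1 = 2 and tw(G) ≤ 2. For the lower bound, G contains the cycle 6–5–4–2–8–3–1–7–6, so G is not a forest; only forests have treewidth ≤ 1, hence tw(G) ≥ 2. Therefore the treewidth is 2.

Treewidth 2.
Bags: B1 = {4, 5, 6}  B2 = {2, 4, 6}  B3 = {2, 6, 8}  B4 = {3, 6, 8}  B5 = {1, 3, 6}  B6 = {1, 6, 7}
Tree: B1–B2, B2–B3, B3–B4, B4–B5, B5–B6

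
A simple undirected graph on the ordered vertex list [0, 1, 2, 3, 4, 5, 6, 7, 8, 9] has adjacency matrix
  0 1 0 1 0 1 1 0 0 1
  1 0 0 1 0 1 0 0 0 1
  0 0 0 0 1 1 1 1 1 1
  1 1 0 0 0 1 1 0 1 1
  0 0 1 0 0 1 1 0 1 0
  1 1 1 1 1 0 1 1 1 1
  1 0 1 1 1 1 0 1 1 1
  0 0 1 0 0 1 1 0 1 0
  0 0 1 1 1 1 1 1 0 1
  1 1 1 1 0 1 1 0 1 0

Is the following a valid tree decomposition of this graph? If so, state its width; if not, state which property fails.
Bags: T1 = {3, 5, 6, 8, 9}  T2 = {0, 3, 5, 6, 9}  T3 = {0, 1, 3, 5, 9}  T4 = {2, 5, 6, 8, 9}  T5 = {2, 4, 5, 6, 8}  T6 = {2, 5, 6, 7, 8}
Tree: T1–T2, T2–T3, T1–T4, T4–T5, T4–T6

Yes; width 4.

Every vertex of G appears in some bag (union = {0, 1, 2, 3, 4, 5, 6, 7, 8, 9}); every edge is covered by a bag; and for each vertex v the set of bags containing v is connected in the bag tree. The decomposition is therefore valid. The largest bag has 5 vertices, so the width is 4.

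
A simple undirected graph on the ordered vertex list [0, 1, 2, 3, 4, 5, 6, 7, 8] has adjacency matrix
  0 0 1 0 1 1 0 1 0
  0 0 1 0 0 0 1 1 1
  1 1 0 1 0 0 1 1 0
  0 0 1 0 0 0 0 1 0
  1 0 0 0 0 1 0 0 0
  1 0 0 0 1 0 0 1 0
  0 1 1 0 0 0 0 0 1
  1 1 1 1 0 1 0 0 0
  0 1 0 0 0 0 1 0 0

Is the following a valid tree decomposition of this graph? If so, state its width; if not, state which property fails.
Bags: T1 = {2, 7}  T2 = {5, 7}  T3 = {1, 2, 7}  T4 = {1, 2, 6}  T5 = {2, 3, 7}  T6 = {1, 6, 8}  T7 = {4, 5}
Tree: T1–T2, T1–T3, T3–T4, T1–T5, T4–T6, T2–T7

No — vertex 0 appears in no bag.

A tree decomposition must satisfy three properties: every vertex lies in some bag; for every edge, both endpoints lie together in some bag; and for every vertex, the bags containing it form a connected subtree. Here vertex 0 appears in no bag, so the decomposition is invalid.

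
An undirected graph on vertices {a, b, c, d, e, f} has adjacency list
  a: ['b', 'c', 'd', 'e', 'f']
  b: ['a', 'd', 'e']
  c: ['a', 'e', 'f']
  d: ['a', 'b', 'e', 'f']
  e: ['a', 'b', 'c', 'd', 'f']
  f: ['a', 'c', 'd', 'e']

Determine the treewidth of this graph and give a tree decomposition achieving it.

Every bag has size at most 4, so the width is 4 − 1 = 3 and tw(G) ≤ 3. On the other hand G contains the 4-clique {a, d, e, f}. A clique must lie in a single bag of any decomposition, so no decomposition can have width below 3. Combining the bounds, tw(G) = 3.

Treewidth 3.
One such decomposition:
Bags: B1 = {a, c, e, f}  B2 = {a, d, e, f}  B3 = {a, b, d, e}
Tree: B1–B2, B2–B3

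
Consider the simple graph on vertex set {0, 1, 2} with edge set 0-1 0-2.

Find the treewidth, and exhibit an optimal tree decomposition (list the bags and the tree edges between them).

Each bag holds 2 vertices, so the decomposition has width 1, which upper-bounds the treewidth. Since G has at least one edge (e.g. 2–0), it is not an edgeless graph, so tw(G) ≥ 1. Hence tw(G) = 1 exactly.

Treewidth 1.
Bags: B1 = {0, 2}  B2 = {0, 1}
Tree: B1–B2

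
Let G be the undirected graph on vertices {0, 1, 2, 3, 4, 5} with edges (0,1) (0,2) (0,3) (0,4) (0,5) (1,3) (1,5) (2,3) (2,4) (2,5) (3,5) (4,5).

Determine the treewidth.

3

A width-3 tree decomposition is:
Bags: B1 = {0, 2, 3, 5}  B2 = {0, 1, 3, 5}  B3 = {0, 2, 4, 5}
Tree: B1–B2, B1–B3
The largest bag has 4 vertices, giving width 3; this decomposition certifies tw(G) ≤ 3. Conversely, {0, 1, 3, 5} is a clique of size 4, and the vertices of any clique must share a bag in every tree decomposition; so some bag has ≥ 4 vertices and tw(G) ≥ 3. Therefore the treewidth is 3.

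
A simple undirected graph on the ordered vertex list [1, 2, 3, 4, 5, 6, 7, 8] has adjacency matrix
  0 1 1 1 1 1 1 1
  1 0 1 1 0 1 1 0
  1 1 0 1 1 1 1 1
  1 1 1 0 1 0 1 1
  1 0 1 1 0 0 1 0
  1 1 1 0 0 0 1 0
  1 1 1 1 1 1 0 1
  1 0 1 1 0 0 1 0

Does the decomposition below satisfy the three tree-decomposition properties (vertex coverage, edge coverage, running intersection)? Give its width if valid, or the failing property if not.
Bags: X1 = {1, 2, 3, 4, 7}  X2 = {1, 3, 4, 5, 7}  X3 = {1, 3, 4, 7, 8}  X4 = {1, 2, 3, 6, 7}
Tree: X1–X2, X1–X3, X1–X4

Checking the three conditions: (i) the bags cover all of {1, 2, 3, 4, 5, 6, 7, 8}; (ii) for each edge, some bag contains both endpoints; (iii) the bags containing any fixed vertex form a subtree. All hold, so the decomposition is valid with width 5 − 1 = 4.

Yes; width 4.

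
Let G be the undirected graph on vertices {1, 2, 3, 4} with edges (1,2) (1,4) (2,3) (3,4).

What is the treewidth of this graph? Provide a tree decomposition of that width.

The largest bag has 3 vertices, giving width 2; this decomposition certifies tw(G) ≤ 2. Since 2–1–4–3–2 is a cycle in G, G is not acyclic. Forests are exactly the graphs of treewidth ≤ 1, so tw(G) ≥ 2. Hence tw(G) = 2 exactly.

Treewidth 2.
One optimal decomposition is:
Bags: B1 = {1, 2, 4}  B2 = {2, 3, 4}
Tree: B1–B2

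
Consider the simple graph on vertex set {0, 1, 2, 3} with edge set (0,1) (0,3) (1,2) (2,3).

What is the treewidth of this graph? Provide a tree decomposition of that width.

Treewidth 2.
One such decomposition:
Bags: B1 = {0, 2, 3}  B2 = {0, 1, 2}
Tree: B1–B2

The largest bag has 3 vertices, giving width 2; this decomposition certifies tw(G) ≤ 2. For the lower bound, G contains the cycle 0–3–2–1–0, so G is not a forest; only forests have treewidth ≤ 1, hence tw(G) ≥ 2. Hence tw(G) = 2 exactly.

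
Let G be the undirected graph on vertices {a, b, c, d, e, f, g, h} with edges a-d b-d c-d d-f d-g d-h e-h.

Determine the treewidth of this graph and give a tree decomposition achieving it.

Treewidth 1.
One such decomposition:
Bags: B1 = {b, d}  B2 = {a, d}  B3 = {d, g}  B4 = {d, h}  B5 = {d, f}  B6 = {c, d}  B7 = {e, h}
Tree: B1–B2, B2–B3, B3–B4, B1–B5, B2–B6, B4–B7

The largest bag has 2 vertices, giving width 1; this decomposition certifies tw(G) ≤ 1. Any graph with an edge has treewidth ≥ 1, and G has the edge b–d. Therefore the treewidth is 1.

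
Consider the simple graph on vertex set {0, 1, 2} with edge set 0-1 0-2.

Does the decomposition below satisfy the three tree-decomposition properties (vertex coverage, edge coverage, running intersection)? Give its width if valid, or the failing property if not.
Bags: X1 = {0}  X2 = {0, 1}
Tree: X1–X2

No — vertex 2 appears in no bag.

A tree decomposition must satisfy three properties: every vertex lies in some bag; for every edge, both endpoints lie together in some bag; and for every vertex, the bags containing it form a connected subtree. Here vertex 2 appears in no bag, so the decomposition is invalid.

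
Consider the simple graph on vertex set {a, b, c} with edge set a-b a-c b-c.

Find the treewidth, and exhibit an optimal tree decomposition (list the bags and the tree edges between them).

With just one bag of size 3, the width is 3 − 1 = 2, so tw(G) ≤ 2. For the lower bound, the 3 vertices {a, b, c} are pairwise adjacent, and any tree decomposition puts a clique entirely inside one bag — forcing width ≥ 2. Hence tw(G) = 2 exactly.

Treewidth 2.
One optimal decomposition is:
Bags: B1 = {a, b, c}
Tree: (single bag)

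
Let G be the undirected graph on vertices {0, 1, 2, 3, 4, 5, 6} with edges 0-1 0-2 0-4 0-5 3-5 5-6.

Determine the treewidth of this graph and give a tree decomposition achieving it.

Treewidth 1.
One such decomposition:
Bags: B1 = {0, 4}  B2 = {0, 5}  B3 = {0, 1}  B4 = {5, 6}  B5 = {0, 2}  B6 = {3, 5}
Tree: B1–B2, B2–B3, B2–B4, B3–B5, B2–B6

The largest bag has 2 vertices, giving width 1; this decomposition certifies tw(G) ≤ 1. G has an edge, so its treewidth is at least 1. Therefore the treewidth is 1.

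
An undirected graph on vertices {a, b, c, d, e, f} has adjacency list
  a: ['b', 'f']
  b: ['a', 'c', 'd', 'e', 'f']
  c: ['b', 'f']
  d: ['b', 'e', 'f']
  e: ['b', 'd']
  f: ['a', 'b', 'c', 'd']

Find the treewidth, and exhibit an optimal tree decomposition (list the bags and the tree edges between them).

Every bag has size at most 3, so the width is 3 − 1 = 2 and tw(G) ≤ 2. For the lower bound, the 3 vertices {b, d, e} are pairwise adjacent, and any tree decomposition puts a clique entirely inside one bag — forcing width ≥ 2. The upper and lower bounds meet at 2, so that is the treewidth.

Treewidth 2.
One optimal decomposition is:
Bags: B1 = {a, b, f}  B2 = {b, d, f}  B3 = {b, d, e}  B4 = {b, c, f}
Tree: B1–B2, B2–B3, B2–B4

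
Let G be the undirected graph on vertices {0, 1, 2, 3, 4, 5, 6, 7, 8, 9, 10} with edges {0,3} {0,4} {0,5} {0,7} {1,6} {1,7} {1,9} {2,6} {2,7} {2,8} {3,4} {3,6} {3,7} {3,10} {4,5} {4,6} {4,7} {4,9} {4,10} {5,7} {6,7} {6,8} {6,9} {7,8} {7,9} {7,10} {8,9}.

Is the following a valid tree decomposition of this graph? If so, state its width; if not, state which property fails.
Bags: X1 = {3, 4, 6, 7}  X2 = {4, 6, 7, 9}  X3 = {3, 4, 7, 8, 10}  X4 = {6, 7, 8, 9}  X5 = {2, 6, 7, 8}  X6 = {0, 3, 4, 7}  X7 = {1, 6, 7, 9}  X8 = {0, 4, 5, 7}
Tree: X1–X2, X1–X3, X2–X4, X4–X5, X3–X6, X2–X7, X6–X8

A tree decomposition must satisfy three properties: every vertex lies in some bag; for every edge, both endpoints lie together in some bag; and for every vertex, the bags containing it form a connected subtree. Here bags containing vertex 8 are not connected in the tree, so the decomposition is invalid.

No — bags containing vertex 8 are not connected in the tree.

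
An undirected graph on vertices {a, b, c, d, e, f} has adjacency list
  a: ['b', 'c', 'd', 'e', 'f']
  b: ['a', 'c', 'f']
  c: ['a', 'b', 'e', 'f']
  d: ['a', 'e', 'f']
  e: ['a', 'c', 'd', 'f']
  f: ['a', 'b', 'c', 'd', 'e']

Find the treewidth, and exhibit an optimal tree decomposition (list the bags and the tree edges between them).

Treewidth 3.
Bags: B1 = {a, b, c, f}  B2 = {a, c, e, f}  B3 = {a, d, e, f}
Tree: B1–B2, B2–B3

Each bag holds 4 vertices, so the decomposition has width 3, which upper-bounds the treewidth. For the lower bound, the 4 vertices {a, d, e, f} are pairwise adjacent, and any tree decomposition puts a clique entirely inside one bag — forcing width ≥ 3. Hence tw(G) = 3 exactly.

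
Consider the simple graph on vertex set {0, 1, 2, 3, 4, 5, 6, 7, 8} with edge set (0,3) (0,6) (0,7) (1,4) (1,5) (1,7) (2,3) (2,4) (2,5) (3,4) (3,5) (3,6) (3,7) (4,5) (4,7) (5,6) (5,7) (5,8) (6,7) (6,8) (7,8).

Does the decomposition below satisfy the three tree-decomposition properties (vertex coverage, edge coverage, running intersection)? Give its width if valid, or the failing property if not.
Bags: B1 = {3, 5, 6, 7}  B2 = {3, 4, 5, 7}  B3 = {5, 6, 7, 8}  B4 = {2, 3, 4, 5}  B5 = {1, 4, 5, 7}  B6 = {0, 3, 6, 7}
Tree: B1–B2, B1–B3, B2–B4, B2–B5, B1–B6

Yes; width 3.

Every vertex of G appears in some bag (union = {0, 1, 2, 3, 4, 5, 6, 7, 8}); every edge is covered by a bag; and for each vertex v the set of bags containing v is connected in the bag tree. The decomposition is therefore valid. The largest bag has 4 vertices, so the width is 3.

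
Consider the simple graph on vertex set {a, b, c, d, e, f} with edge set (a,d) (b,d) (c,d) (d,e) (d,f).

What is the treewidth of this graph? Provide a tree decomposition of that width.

Every bag has size at most 2, so the width is 2 − 1 = 1 and tw(G) ≤ 1. Since G has at least one edge (e.g. d–e), it is not an edgeless graph, so tw(G) ≥ 1. Hence tw(G) = 1 exactly.

Treewidth 1.
Bags: B1 = {d, e}  B2 = {d, f}  B3 = {c, d}  B4 = {a, d}  B5 = {b, d}
Tree: B1–B2, B2–B3, B2–B4, B4–B5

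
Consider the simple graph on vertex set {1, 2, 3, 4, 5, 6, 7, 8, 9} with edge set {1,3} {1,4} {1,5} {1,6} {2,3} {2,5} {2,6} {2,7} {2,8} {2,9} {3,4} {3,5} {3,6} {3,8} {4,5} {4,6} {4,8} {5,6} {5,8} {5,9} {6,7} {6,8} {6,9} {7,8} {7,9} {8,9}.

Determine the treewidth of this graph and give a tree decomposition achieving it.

Every bag has size at most 5, so the width is 5 − 1 = 4 and tw(G) ≤ 4. For the lower bound, the 5 vertices {2, 5, 6, 8, 9} are pairwise adjacent, and any tree decomposition puts a clique entirely inside one bag — forcing width ≥ 4. The upper and lower bounds meet at 4, so that is the treewidth.

Treewidth 4.
One such decomposition:
Bags: B1 = {2, 6, 7, 8, 9}  B2 = {2, 5, 6, 8, 9}  B3 = {2, 3, 5, 6, 8}  B4 = {3, 4, 5, 6, 8}  B5 = {1, 3, 4, 5, 6}
Tree: B1–B2, B2–B3, B3–B4, B4–B5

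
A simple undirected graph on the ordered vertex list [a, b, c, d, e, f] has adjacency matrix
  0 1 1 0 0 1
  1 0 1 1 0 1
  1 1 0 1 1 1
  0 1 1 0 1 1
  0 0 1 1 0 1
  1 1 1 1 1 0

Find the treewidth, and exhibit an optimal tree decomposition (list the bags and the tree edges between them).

The largest bag has 4 vertices, giving width 3; this decomposition certifies tw(G) ≤ 3. On the other hand G contains the 4-clique {c, d, e, f}. A clique must lie in a single bag of any decomposition, so no decomposition can have width below 3. Hence tw(G) = 3 exactly.

Treewidth 3.
One optimal decomposition is:
Bags: B1 = {b, c, d, f}  B2 = {a, b, c, f}  B3 = {c, d, e, f}
Tree: B1–B2, B1–B3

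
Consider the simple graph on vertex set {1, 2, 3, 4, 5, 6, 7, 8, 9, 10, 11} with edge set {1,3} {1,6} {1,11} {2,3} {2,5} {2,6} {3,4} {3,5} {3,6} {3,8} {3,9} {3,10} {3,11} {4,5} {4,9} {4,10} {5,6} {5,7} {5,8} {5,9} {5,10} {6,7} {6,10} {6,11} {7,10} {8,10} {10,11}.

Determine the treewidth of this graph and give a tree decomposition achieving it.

Each bag holds 4 vertices, so the decomposition has width 3, which upper-bounds the treewidth. For the lower bound, the 4 vertices {1, 3, 6, 11} are pairwise adjacent, and any tree decomposition puts a clique entirely inside one bag — forcing width ≥ 3. Therefore the treewidth is 3.

Treewidth 3.
One optimal decomposition is:
Bags: B1 = {3, 6, 10, 11}  B2 = {1, 3, 6, 11}  B3 = {3, 5, 6, 10}  B4 = {3, 5, 8, 10}  B5 = {2, 3, 5, 6}  B6 = {3, 4, 5, 10}  B7 = {3, 4, 5, 9}  B8 = {5, 6, 7, 10}
Tree: B1–B2, B1–B3, B3–B4, B3–B5, B3–B6, B6–B7, B3–B8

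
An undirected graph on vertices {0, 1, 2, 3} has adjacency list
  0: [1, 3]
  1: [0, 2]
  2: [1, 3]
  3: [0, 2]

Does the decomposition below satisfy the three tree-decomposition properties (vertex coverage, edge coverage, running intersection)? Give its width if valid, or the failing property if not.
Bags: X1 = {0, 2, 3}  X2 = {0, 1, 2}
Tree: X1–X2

Yes; width 2.

Every vertex of G appears in some bag (union = {0, 1, 2, 3}); every edge is covered by a bag; and for each vertex v the set of bags containing v is connected in the bag tree. The decomposition is therefore valid. The largest bag has 3 vertices, so the width is 2.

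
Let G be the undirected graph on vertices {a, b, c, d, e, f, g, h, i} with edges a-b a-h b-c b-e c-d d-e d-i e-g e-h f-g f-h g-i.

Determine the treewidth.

A width-3 tree decomposition is:
Bags: B1 = {f, g, h, i}  B2 = {e, g, h, i}  B3 = {d, e, h, i}  B4 = {a, d, e, h}  B5 = {a, b, d, e}  B6 = {a, b, c, d}
Tree: B1–B2, B2–B3, B3–B4, B4–B5, B5–B6
Every bag has size at most 4, so the width is 4 − 1 = 3 and tw(G) ≤ 3. For the lower bound: the 4 vertex sets {f,g,i}, {h}, {e}, {a,b,c,d} are disjoint, each induces a connected subgraph, and every pair is joined by at least one edge of G. Contracting each set to a single vertex therefore yields K_{4} as a minor, and since treewidth is minor-monotone, tw(G) ≥ tw(K_{4}) = 3. Therefore the treewidth is 3.

3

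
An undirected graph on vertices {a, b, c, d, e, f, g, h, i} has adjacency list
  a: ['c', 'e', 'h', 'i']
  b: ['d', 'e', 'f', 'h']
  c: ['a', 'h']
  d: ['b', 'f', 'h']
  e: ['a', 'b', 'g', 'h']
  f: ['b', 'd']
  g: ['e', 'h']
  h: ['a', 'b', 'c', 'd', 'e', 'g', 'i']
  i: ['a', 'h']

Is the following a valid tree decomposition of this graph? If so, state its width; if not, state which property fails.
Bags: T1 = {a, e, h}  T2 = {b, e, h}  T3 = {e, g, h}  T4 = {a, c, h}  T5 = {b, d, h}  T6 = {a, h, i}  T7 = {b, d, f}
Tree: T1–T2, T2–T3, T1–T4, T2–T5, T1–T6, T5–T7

Yes; width 2.

Checking the three conditions: (i) the bags cover all of {a, b, c, d, e, f, g, h, i}; (ii) for each edge, some bag contains both endpoints; (iii) the bags containing any fixed vertex form a subtree. All hold, so the decomposition is valid with width 3 − 1 = 2.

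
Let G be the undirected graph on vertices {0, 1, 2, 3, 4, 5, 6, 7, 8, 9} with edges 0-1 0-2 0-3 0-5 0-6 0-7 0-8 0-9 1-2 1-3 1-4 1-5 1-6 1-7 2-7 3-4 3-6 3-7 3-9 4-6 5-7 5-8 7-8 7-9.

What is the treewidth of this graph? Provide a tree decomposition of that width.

Every bag has size at most 4, so the width is 4 − 1 = 3 and tw(G) ≤ 3. Conversely, {0, 1, 3, 6} is a clique of size 4, and the vertices of any clique must share a bag in every tree decomposition; so some bag has ≥ 4 vertices and tw(G) ≥ 3. Hence tw(G) = 3 exactly.

Treewidth 3.
One such decomposition:
Bags: B1 = {0, 1, 3, 7}  B2 = {0, 1, 2, 7}  B3 = {0, 1, 5, 7}  B4 = {0, 3, 7, 9}  B5 = {0, 1, 3, 6}  B6 = {1, 3, 4, 6}  B7 = {0, 5, 7, 8}
Tree: B1–B2, B1–B3, B1–B4, B1–B5, B5–B6, B3–B7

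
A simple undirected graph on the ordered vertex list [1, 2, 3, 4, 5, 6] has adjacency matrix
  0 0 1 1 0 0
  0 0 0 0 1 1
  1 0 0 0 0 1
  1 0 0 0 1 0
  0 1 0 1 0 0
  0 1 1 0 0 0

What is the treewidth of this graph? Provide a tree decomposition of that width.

Treewidth 2.
One such decomposition:
Bags: B1 = {1, 4, 5}  B2 = {1, 2, 5}  B3 = {1, 2, 6}  B4 = {1, 3, 6}
Tree: B1–B2, B2–B3, B3–B4

The largest bag has 3 vertices, giving width 2; this decomposition certifies tw(G) ≤ 2. The edges 1–4–5–2–6–3–1 form a cycle, so G is not a tree and its treewidth is at least 2. Therefore the treewidth is 2.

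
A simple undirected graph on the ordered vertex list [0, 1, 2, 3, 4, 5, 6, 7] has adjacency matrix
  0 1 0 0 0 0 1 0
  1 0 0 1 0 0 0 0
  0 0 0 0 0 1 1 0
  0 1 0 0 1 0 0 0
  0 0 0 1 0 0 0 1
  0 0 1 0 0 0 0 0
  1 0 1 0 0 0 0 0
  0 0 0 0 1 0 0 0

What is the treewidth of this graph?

A width-1 tree decomposition is:
Bags: B1 = {4, 7}  B2 = {3, 4}  B3 = {1, 3}  B4 = {0, 1}  B5 = {0, 6}  B6 = {2, 6}  B7 = {2, 5}
Tree: B1–B2, B2–B3, B3–B4, B4–B5, B5–B6, B6–B7
The largest bag has 2 vertices, giving width 1; this decomposition certifies tw(G) ≤ 1. Since G has at least one edge (e.g. 7–4), it is not an edgeless graph, so tw(G) ≥ 1. The upper and lower bounds meet at 1, so that is the treewidth.

1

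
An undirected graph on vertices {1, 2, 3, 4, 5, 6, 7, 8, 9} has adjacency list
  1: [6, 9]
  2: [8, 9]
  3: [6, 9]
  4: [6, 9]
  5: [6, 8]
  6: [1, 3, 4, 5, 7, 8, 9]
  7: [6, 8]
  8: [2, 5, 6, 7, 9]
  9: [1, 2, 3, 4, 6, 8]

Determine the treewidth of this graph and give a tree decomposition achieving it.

Each bag holds 3 vertices, so the decomposition has width 2, which upper-bounds the treewidth. Conversely, {2, 8, 9} is a clique of size 3, and the vertices of any clique must share a bag in every tree decomposition; so some bag has ≥ 3 vertices and tw(G) ≥ 2. Hence tw(G) = 2 exactly.

Treewidth 2.
One optimal decomposition is:
Bags: B1 = {1, 6, 9}  B2 = {4, 6, 9}  B3 = {3, 6, 9}  B4 = {6, 8, 9}  B5 = {2, 8, 9}  B6 = {5, 6, 8}  B7 = {6, 7, 8}
Tree: B1–B2, B2–B3, B2–B4, B4–B5, B4–B6, B6–B7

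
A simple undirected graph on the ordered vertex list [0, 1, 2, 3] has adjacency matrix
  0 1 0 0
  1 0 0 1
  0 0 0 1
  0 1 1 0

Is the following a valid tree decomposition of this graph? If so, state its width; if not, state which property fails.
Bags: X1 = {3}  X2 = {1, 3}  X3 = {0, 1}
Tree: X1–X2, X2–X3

A tree decomposition must satisfy three properties: every vertex lies in some bag; for every edge, both endpoints lie together in some bag; and for every vertex, the bags containing it form a connected subtree. Here vertex 2 appears in no bag, so the decomposition is invalid.

No — vertex 2 appears in no bag.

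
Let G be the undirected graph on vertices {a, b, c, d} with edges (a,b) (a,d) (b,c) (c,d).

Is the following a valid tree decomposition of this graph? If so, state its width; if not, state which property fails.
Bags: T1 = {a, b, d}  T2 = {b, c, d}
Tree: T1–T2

Vertex coverage: the bags together contain {a, b, c, d}, the full vertex set. Edge coverage: each edge of G has both endpoints in at least one bag. Running intersection: for every vertex, the bags containing it form a connected subtree. All three properties hold, so this is a valid tree decomposition of width max|bag| − 1 = 2, and hence tw(G) ≤ 2.

Yes; width 2.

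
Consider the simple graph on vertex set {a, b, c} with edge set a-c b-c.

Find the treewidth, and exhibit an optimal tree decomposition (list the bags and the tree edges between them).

Treewidth 1.
One optimal decomposition is:
Bags: B1 = {a, c}  B2 = {b, c}
Tree: B1–B2

Every bag has size at most 2, so the width is 2 − 1 = 1 and tw(G) ≤ 1. Since G has at least one edge (e.g. a–c), it is not an edgeless graph, so tw(G) ≥ 1. Therefore the treewidth is 1.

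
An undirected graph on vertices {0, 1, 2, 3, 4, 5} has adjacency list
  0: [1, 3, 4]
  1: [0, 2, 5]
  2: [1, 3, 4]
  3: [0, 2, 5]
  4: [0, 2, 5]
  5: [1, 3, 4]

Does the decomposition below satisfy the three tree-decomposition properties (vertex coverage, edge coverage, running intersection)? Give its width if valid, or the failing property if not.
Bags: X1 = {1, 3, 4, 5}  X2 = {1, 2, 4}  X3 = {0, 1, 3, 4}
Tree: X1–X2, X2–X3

No — edge (3,2) lies in no bag.

A tree decomposition must satisfy three properties: every vertex lies in some bag; for every edge, both endpoints lie together in some bag; and for every vertex, the bags containing it form a connected subtree. Here edge (3,2) lies in no bag, so the decomposition is invalid.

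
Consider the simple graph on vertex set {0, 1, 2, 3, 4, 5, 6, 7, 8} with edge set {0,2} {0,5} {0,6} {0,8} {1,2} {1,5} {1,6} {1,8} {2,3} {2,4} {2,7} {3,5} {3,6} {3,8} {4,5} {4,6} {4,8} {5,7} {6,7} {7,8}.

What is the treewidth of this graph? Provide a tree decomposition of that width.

Every bag has size at most 5, so the width is 5 − 1 = 4 and tw(G) ≤ 4. For the lower bound: the 5 vertex sets {0,5}, {3,6}, {7,8}, {2}, {1} are disjoint, each induces a connected subgraph, and every pair is joined by at least one edge of G. Contracting each set to a single vertex therefore yields K_{5} as a minor, and since treewidth is minor-monotone, tw(G) ≥ tw(K_{5}) = 4. Hence tw(G) = 4 exactly.

Treewidth 4.
One such decomposition:
Bags: B1 = {0, 2, 5, 6, 8}  B2 = {2, 3, 5, 6, 8}  B3 = {2, 5, 6, 7, 8}  B4 = {1, 2, 5, 6, 8}  B5 = {2, 4, 5, 6, 8}
Tree: B1–B2, B2–B3, B3–B4, B4–B5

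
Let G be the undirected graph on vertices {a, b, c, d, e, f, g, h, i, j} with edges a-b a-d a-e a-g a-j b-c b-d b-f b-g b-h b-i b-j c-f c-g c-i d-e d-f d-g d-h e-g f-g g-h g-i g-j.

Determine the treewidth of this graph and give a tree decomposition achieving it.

Treewidth 3.
One such decomposition:
Bags: B1 = {b, c, f, g}  B2 = {b, c, g, i}  B3 = {b, d, f, g}  B4 = {a, b, d, g}  B5 = {b, d, g, h}  B6 = {a, d, e, g}  B7 = {a, b, g, j}
Tree: B1–B2, B1–B3, B3–B4, B3–B5, B4–B6, B4–B7

Each bag holds 4 vertices, so the decomposition has width 3, which upper-bounds the treewidth. On the other hand G contains the 4-clique {a, d, e, g}. A clique must lie in a single bag of any decomposition, so no decomposition can have width below 3. The upper and lower bounds meet at 3, so that is the treewidth.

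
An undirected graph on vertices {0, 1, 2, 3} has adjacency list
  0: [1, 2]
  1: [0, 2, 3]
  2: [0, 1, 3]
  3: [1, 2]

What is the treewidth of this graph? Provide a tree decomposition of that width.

Treewidth 2.
One optimal decomposition is:
Bags: B1 = {0, 1, 2}  B2 = {1, 2, 3}
Tree: B1–B2

Each bag holds 3 vertices, so the decomposition has width 2, which upper-bounds the treewidth. Conversely, {0, 1, 2} is a clique of size 3, and the vertices of any clique must share a bag in every tree decomposition; so some bag has ≥ 3 vertices and tw(G) ≥ 2. Combining the bounds, tw(G) = 2.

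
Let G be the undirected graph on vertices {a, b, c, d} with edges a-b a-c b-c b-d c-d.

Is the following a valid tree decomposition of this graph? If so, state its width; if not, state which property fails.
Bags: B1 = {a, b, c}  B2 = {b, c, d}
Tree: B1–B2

Checking the three conditions: (i) the bags cover all of {a, b, c, d}; (ii) for each edge, some bag contains both endpoints; (iii) the bags containing any fixed vertex form a subtree. All hold, so the decomposition is valid with width 3 − 1 = 2.

Yes; width 2.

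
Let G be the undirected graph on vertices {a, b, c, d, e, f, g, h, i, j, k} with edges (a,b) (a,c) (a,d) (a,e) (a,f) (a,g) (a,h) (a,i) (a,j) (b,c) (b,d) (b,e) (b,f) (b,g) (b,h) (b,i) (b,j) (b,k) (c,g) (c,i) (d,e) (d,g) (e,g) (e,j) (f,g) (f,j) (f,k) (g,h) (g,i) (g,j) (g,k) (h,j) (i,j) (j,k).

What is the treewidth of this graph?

A width-4 tree decomposition is:
Bags: B1 = {a, b, g, h, j}  B2 = {a, b, g, i, j}  B3 = {a, b, e, g, j}  B4 = {a, b, f, g, j}  B5 = {a, b, d, e, g}  B6 = {b, f, g, j, k}  B7 = {a, b, c, g, i}
Tree: B1–B2, B1–B3, B2–B4, B3–B5, B4–B6, B2–B7
Every bag has size at most 5, so the width is 5 − 1 = 4 and tw(G) ≤ 4. For the lower bound, the 5 vertices {a, b, d, e, g} are pairwise adjacent, and any tree decomposition puts a clique entirely inside one bag — forcing width ≥ 4. Hence tw(G) = 4 exactly.

4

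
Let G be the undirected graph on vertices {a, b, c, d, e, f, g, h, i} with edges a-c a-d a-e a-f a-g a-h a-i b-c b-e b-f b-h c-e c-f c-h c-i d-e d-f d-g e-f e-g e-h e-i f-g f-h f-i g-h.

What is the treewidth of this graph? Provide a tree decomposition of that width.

Treewidth 4.
One such decomposition:
Bags: B1 = {a, c, e, f, h}  B2 = {a, c, e, f, i}  B3 = {a, e, f, g, h}  B4 = {b, c, e, f, h}  B5 = {a, d, e, f, g}
Tree: B1–B2, B1–B3, B1–B4, B3–B5

The largest bag has 5 vertices, giving width 4; this decomposition certifies tw(G) ≤ 4. Conversely, {a, d, e, f, g} is a clique of size 5, and the vertices of any clique must share a bag in every tree decomposition; so some bag has ≥ 5 vertices and tw(G) ≥ 4. The upper and lower bounds meet at 4, so that is the treewidth.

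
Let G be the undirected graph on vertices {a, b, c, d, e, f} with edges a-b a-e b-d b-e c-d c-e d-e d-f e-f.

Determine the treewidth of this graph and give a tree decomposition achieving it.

The largest bag has 3 vertices, giving width 2; this decomposition certifies tw(G) ≤ 2. On the other hand G contains the 3-clique {c, d, e}. A clique must lie in a single bag of any decomposition, so no decomposition can have width below 2. Hence tw(G) = 2 exactly.

Treewidth 2.
Bags: B1 = {c, d, e}  B2 = {b, d, e}  B3 = {a, b, e}  B4 = {d, e, f}
Tree: B1–B2, B2–B3, B1–B4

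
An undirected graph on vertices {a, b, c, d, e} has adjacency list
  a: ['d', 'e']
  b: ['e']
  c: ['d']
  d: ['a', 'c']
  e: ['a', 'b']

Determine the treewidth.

A width-1 tree decomposition is:
Bags: B1 = {a, e}  B2 = {b, e}  B3 = {a, d}  B4 = {c, d}
Tree: B1–B2, B1–B3, B3–B4
Each bag holds 2 vertices, so the decomposition has width 1, which upper-bounds the treewidth. Any graph with an edge has treewidth ≥ 1, and G has the edge a–e. The upper and lower bounds meet at 1, so that is the treewidth.

1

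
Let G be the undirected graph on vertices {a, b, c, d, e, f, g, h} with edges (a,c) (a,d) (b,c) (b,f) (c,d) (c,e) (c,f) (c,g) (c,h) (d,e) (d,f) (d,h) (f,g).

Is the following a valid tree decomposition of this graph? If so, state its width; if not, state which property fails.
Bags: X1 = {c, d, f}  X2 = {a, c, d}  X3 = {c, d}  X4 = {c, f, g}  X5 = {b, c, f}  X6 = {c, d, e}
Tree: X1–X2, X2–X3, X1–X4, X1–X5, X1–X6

No — vertex h appears in no bag.

A tree decomposition must satisfy three properties: every vertex lies in some bag; for every edge, both endpoints lie together in some bag; and for every vertex, the bags containing it form a connected subtree. Here vertex h appears in no bag, so the decomposition is invalid.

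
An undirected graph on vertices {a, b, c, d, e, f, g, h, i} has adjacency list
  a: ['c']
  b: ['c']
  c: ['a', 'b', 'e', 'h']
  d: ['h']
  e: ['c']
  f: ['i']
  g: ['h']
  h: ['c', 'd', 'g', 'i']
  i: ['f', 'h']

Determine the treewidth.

1

A width-1 tree decomposition is:
Bags: B1 = {d, h}  B2 = {c, h}  B3 = {a, c}  B4 = {h, i}  B5 = {b, c}  B6 = {f, i}  B7 = {c, e}  B8 = {g, h}
Tree: B1–B2, B2–B3, B1–B4, B3–B5, B4–B6, B3–B7, B2–B8
Each bag holds 2 vertices, so the decomposition has width 1, which upper-bounds the treewidth. Any graph with an edge has treewidth ≥ 1, and G has the edge d–h. Therefore the treewidth is 1.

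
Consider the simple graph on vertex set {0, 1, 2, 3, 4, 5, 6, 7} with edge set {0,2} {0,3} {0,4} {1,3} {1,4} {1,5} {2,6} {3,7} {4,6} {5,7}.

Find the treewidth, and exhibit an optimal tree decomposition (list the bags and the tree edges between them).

Every bag has size at most 3, so the width is 3 − 1 = 2 and tw(G) ≤ 2. The edges 5–7–3–1–5 form a cycle, so G is not a tree and its treewidth is at least 2. Therefore the treewidth is 2.

Treewidth 2.
Bags: B1 = {1, 5, 7}  B2 = {1, 3, 7}  B3 = {1, 3, 4}  B4 = {0, 3, 4}  B5 = {0, 4, 6}  B6 = {0, 2, 6}
Tree: B1–B2, B2–B3, B3–B4, B4–B5, B5–B6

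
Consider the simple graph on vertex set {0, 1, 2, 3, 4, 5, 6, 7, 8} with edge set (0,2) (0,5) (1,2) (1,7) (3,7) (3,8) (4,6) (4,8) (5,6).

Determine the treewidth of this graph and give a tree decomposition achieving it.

Treewidth 2.
One optimal decomposition is:
Bags: B1 = {0, 5, 6}  B2 = {0, 4, 6}  B3 = {0, 4, 8}  B4 = {0, 3, 8}  B5 = {0, 3, 7}  B6 = {0, 1, 7}  B7 = {0, 1, 2}
Tree: B1–B2, B2–B3, B3–B4, B4–B5, B5–B6, B6–B7

Each bag holds 3 vertices, so the decomposition has width 2, which upper-bounds the treewidth. Since 0–5–6–4–8–3–7–1–2–0 is a cycle in G, G is not acyclic. Forests are exactly the graphs of treewidth ≤ 1, so tw(G) ≥ 2. Combining the bounds, tw(G) = 2.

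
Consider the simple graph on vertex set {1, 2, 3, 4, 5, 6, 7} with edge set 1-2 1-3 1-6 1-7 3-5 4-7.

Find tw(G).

A width-1 tree decomposition is:
Bags: B1 = {1, 3}  B2 = {3, 5}  B3 = {1, 7}  B4 = {4, 7}  B5 = {1, 6}  B6 = {1, 2}
Tree: B1–B2, B1–B3, B3–B4, B1–B5, B5–B6
Every bag has size at most 2, so the width is 2 − 1 = 1 and tw(G) ≤ 1. Since G has at least one edge (e.g. 1–3), it is not an edgeless graph, so tw(G) ≥ 1. The upper and lower bounds meet at 1, so that is the treewidth.

1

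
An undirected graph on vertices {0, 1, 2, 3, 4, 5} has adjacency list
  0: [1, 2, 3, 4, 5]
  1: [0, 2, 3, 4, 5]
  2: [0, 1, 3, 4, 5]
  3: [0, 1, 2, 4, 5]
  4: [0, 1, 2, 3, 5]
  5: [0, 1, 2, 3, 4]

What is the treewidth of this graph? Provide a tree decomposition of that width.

With just one bag of size 6, the width is 6 − 1 = 5, so tw(G) ≤ 5. On the other hand G contains the 6-clique {0, 1, 2, 3, 4, 5}. A clique must lie in a single bag of any decomposition, so no decomposition can have width below 5. Hence tw(G) = 5 exactly.

Treewidth 5.
Bags: B1 = {0, 1, 2, 3, 4, 5}
Tree: (single bag)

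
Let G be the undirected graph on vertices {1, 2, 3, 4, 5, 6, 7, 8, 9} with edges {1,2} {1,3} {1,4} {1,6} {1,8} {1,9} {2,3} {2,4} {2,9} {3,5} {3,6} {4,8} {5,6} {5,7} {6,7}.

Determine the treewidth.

A width-2 tree decomposition is:
Bags: B1 = {1, 2, 3}  B2 = {1, 2, 4}  B3 = {1, 3, 6}  B4 = {3, 5, 6}  B5 = {5, 6, 7}  B6 = {1, 4, 8}  B7 = {1, 2, 9}
Tree: B1–B2, B1–B3, B3–B4, B4–B5, B2–B6, B1–B7
Each bag holds 3 vertices, so the decomposition has width 2, which upper-bounds the treewidth. On the other hand G contains the 3-clique {1, 4, 8}. A clique must lie in a single bag of any decomposition, so no decomposition can have width below 2. Therefore the treewidth is 2.

2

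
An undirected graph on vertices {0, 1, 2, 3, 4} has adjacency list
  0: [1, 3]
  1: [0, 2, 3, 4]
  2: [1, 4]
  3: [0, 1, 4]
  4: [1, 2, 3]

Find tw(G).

2

A width-2 tree decomposition is:
Bags: B1 = {1, 2, 4}  B2 = {1, 3, 4}  B3 = {0, 1, 3}
Tree: B1–B2, B2–B3
Every bag has size at most 3, so the width is 3 − 1 = 2 and tw(G) ≤ 2. For the lower bound, the 3 vertices {1, 2, 4} are pairwise adjacent, and any tree decomposition puts a clique entirely inside one bag — forcing width ≥ 2. Combining the bounds, tw(G) = 2.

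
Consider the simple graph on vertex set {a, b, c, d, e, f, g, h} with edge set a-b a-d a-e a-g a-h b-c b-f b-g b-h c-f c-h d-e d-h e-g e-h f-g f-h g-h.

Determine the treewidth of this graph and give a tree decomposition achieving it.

Every bag has size at most 4, so the width is 4 − 1 = 3 and tw(G) ≤ 3. Conversely, {a, d, e, h} is a clique of size 4, and the vertices of any clique must share a bag in every tree decomposition; so some bag has ≥ 4 vertices and tw(G) ≥ 3. Hence tw(G) = 3 exactly.

Treewidth 3.
Bags: B1 = {b, f, g, h}  B2 = {b, c, f, h}  B3 = {a, b, g, h}  B4 = {a, e, g, h}  B5 = {a, d, e, h}
Tree: B1–B2, B1–B3, B3–B4, B4–B5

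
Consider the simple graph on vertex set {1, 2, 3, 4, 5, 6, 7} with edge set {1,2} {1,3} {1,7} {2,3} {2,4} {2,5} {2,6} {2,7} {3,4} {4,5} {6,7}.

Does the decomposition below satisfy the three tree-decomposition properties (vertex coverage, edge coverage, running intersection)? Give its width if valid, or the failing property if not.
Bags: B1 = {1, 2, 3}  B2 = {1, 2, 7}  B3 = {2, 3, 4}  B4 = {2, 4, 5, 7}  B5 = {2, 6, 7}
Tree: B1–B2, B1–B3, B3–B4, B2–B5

No — bags containing vertex 7 are not connected in the tree.

A tree decomposition must satisfy three properties: every vertex lies in some bag; for every edge, both endpoints lie together in some bag; and for every vertex, the bags containing it form a connected subtree. Here bags containing vertex 7 are not connected in the tree, so the decomposition is invalid.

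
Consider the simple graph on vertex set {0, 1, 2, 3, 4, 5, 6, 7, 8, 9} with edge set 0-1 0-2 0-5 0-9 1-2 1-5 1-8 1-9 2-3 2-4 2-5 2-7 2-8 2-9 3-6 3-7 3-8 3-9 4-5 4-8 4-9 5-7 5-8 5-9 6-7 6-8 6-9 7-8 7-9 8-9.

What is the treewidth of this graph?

4

A width-4 tree decomposition is:
Bags: B1 = {1, 2, 5, 8, 9}  B2 = {0, 1, 2, 5, 9}  B3 = {2, 4, 5, 8, 9}  B4 = {2, 5, 7, 8, 9}  B5 = {2, 3, 7, 8, 9}  B6 = {3, 6, 7, 8, 9}
Tree: B1–B2, B1–B3, B3–B4, B4–B5, B5–B6
Every bag has size at most 5, so the width is 5 − 1 = 4 and tw(G) ≤ 4. On the other hand G contains the 5-clique {2, 3, 7, 8, 9}. A clique must lie in a single bag of any decomposition, so no decomposition can have width below 4. Hence tw(G) = 4 exactly.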